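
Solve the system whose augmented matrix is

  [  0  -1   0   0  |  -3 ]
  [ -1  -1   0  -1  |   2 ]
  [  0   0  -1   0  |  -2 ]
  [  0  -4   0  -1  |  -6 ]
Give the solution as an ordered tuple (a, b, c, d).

r1 <-> r2
  [ -1  -1   0  -1  |   2 ]
  [  0  -1   0   0  |  -3 ]
  [  0   0  -1   0  |  -2 ]
  [  0  -4   0  -1  |  -6 ]
r1 -> -1·r1
  [ 1   1   0   1  |  -2 ]
  [ 0  -1   0   0  |  -3 ]
  [ 0   0  -1   0  |  -2 ]
  [ 0  -4   0  -1  |  -6 ]
r2 -> -1·r2
  [ 1   1   0   1  |  -2 ]
  [ 0   1   0   0  |   3 ]
  [ 0   0  -1   0  |  -2 ]
  [ 0  -4   0  -1  |  -6 ]
r4 -> r4 + 4·r2
  [ 1  1   0   1  |  -2 ]
  [ 0  1   0   0  |   3 ]
  [ 0  0  -1   0  |  -2 ]
  [ 0  0   0  -1  |   6 ]
r3 -> -1·r3
  [ 1  1  0   1  |  -2 ]
  [ 0  1  0   0  |   3 ]
  [ 0  0  1   0  |   2 ]
  [ 0  0  0  -1  |   6 ]
r4 -> -1·r4
  [ 1  1  0  1  |  -2 ]
  [ 0  1  0  0  |   3 ]
  [ 0  0  1  0  |   2 ]
  [ 0  0  0  1  |  -6 ]
r1 -> r1 − r4
  [ 1  1  0  0  |   4 ]
  [ 0  1  0  0  |   3 ]
  [ 0  0  1  0  |   2 ]
  [ 0  0  0  1  |  -6 ]
r1 -> r1 − r2
  [ 1  0  0  0  |   1 ]
  [ 0  1  0  0  |   3 ]
  [ 0  0  1  0  |   2 ]
  [ 0  0  0  1  |  -6 ]
Reading off the last column: a = 1, b = 3, c = 2, d = -6.

(1, 3, 2, -6)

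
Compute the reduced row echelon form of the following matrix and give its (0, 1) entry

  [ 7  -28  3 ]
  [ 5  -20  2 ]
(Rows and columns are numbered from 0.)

R1 -> 1/7·R1
  [ 1   -4  3/7 ]
  [ 5  -20    2 ]
R2 -> R2 − 5·R1
  [ 1  -4   3/7 ]
  [ 0   0  -1/7 ]
R2 -> -7·R2
  [ 1  -4  3/7 ]
  [ 0   0    1 ]
R1 -> R1 − 3/7·R2
  [ 1  -4  0 ]
  [ 0   0  1 ]

-4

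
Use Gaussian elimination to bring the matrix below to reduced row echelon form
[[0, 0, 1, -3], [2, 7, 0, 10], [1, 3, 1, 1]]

[[1, 0, 0, -2], [0, 1, 0, 2], [0, 0, 1, -3]]

Swap ρ1 and ρ2.
  [ 2  7  0  10 ]
  [ 0  0  1  -3 ]
  [ 1  3  1   1 ]
Multiply ρ1 by 1/2.
  [ 1  7/2  0   5 ]
  [ 0    0  1  -3 ]
  [ 1    3  1   1 ]
Subtract ρ1 from ρ3.
  [ 1   7/2  0   5 ]
  [ 0     0  1  -3 ]
  [ 0  -1/2  1  -4 ]
Swap ρ2 and ρ3.
  [ 1   7/2  0   5 ]
  [ 0  -1/2  1  -4 ]
  [ 0     0  1  -3 ]
Multiply ρ2 by -2.
  [ 1  7/2   0   5 ]
  [ 0    1  -2   8 ]
  [ 0    0   1  -3 ]
Add 2 times ρ3 to ρ2.
  [ 1  7/2  0   5 ]
  [ 0    1  0   2 ]
  [ 0    0  1  -3 ]
Subtract 7/2 times ρ2 from ρ1.
  [ 1  0  0  -2 ]
  [ 0  1  0   2 ]
  [ 0  0  1  -3 ]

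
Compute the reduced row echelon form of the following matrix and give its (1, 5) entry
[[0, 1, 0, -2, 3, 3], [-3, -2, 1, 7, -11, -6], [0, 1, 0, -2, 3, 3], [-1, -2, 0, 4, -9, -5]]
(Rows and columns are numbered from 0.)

Swap R1 and R2.
  [ -3  -2  1   7  -11  -6 ]
  [  0   1  0  -2    3   3 ]
  [  0   1  0  -2    3   3 ]
  [ -1  -2  0   4   -9  -5 ]
Multiply R1 by -1/3.
  [  1  2/3  -1/3  -7/3  11/3   2 ]
  [  0    1     0    -2     3   3 ]
  [  0    1     0    -2     3   3 ]
  [ -1   -2     0     4    -9  -5 ]
Add R1 to R4.
  [ 1   2/3  -1/3  -7/3   11/3   2 ]
  [ 0     1     0    -2      3   3 ]
  [ 0     1     0    -2      3   3 ]
  [ 0  -4/3  -1/3   5/3  -16/3  -3 ]
Subtract R2 from R3.
  [ 1   2/3  -1/3  -7/3   11/3   2 ]
  [ 0     1     0    -2      3   3 ]
  [ 0     0     0     0      0   0 ]
  [ 0  -4/3  -1/3   5/3  -16/3  -3 ]
Add 4/3 times R2 to R4.
  [ 1  2/3  -1/3  -7/3  11/3  2 ]
  [ 0    1     0    -2     3  3 ]
  [ 0    0     0     0     0  0 ]
  [ 0    0  -1/3    -1  -4/3  1 ]
Swap R3 and R4.
  [ 1  2/3  -1/3  -7/3  11/3  2 ]
  [ 0    1     0    -2     3  3 ]
  [ 0    0  -1/3    -1  -4/3  1 ]
  [ 0    0     0     0     0  0 ]
Multiply R3 by -3.
  [ 1  2/3  -1/3  -7/3  11/3   2 ]
  [ 0    1     0    -2     3   3 ]
  [ 0    0     1     3     4  -3 ]
  [ 0    0     0     0     0   0 ]
Add 1/3 times R3 to R1.
  [ 1  2/3  0  -4/3  5   1 ]
  [ 0    1  0    -2  3   3 ]
  [ 0    0  1     3  4  -3 ]
  [ 0    0  0     0  0   0 ]
Subtract 2/3 times R2 from R1.
  [ 1  0  0   0  3  -1 ]
  [ 0  1  0  -2  3   3 ]
  [ 0  0  1   3  4  -3 ]
  [ 0  0  0   0  0   0 ]

3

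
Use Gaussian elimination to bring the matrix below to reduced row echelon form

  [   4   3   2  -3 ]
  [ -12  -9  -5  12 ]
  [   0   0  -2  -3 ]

[[1, 3/4, 0, 0], [0, 0, 1, 0], [0, 0, 0, 1]]

Multiply R1 by 1/4.
  [   1  3/4  1/2  -3/4 ]
  [ -12   -9   -5    12 ]
  [   0    0   -2    -3 ]
Add 12 times R1 to R2.
  [ 1  3/4  1/2  -3/4 ]
  [ 0    0    1     3 ]
  [ 0    0   -2    -3 ]
Add 2 times R2 to R3.
  [ 1  3/4  1/2  -3/4 ]
  [ 0    0    1     3 ]
  [ 0    0    0     3 ]
Multiply R3 by 1/3.
  [ 1  3/4  1/2  -3/4 ]
  [ 0    0    1     3 ]
  [ 0    0    0     1 ]
Subtract 3 times R3 from R2.
  [ 1  3/4  1/2  -3/4 ]
  [ 0    0    1     0 ]
  [ 0    0    0     1 ]
Add 3/4 times R3 to R1.
  [ 1  3/4  1/2  0 ]
  [ 0    0    1  0 ]
  [ 0    0    0  1 ]
Subtract 1/2 times R2 from R1.
  [ 1  3/4  0  0 ]
  [ 0    0  1  0 ]
  [ 0    0  0  1 ]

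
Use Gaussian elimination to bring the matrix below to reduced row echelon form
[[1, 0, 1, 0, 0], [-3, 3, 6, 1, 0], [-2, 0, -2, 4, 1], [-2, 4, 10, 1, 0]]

Add 3 times R1 to R2.
  [  1  0   1  0  0 ]
  [  0  3   9  1  0 ]
  [ -2  0  -2  4  1 ]
  [ -2  4  10  1  0 ]
Add 2 times R1 to R3.
  [  1  0   1  0  0 ]
  [  0  3   9  1  0 ]
  [  0  0   0  4  1 ]
  [ -2  4  10  1  0 ]
Add 2 times R1 to R4.
  [ 1  0   1  0  0 ]
  [ 0  3   9  1  0 ]
  [ 0  0   0  4  1 ]
  [ 0  4  12  1  0 ]
Multiply R2 by 1/3.
  [ 1  0   1    0  0 ]
  [ 0  1   3  1/3  0 ]
  [ 0  0   0    4  1 ]
  [ 0  4  12    1  0 ]
Subtract 4 times R2 from R4.
  [ 1  0  1     0  0 ]
  [ 0  1  3   1/3  0 ]
  [ 0  0  0     4  1 ]
  [ 0  0  0  -1/3  0 ]
Multiply R3 by 1/4.
  [ 1  0  1     0    0 ]
  [ 0  1  3   1/3    0 ]
  [ 0  0  0     1  1/4 ]
  [ 0  0  0  -1/3    0 ]
Add 1/3 times R3 to R4.
  [ 1  0  1    0     0 ]
  [ 0  1  3  1/3     0 ]
  [ 0  0  0    1   1/4 ]
  [ 0  0  0    0  1/12 ]
Multiply R4 by 12.
  [ 1  0  1    0    0 ]
  [ 0  1  3  1/3    0 ]
  [ 0  0  0    1  1/4 ]
  [ 0  0  0    0    1 ]
Subtract 1/4 times R4 from R3.
  [ 1  0  1    0  0 ]
  [ 0  1  3  1/3  0 ]
  [ 0  0  0    1  0 ]
  [ 0  0  0    0  1 ]
Subtract 1/3 times R3 from R2.
  [ 1  0  1  0  0 ]
  [ 0  1  3  0  0 ]
  [ 0  0  0  1  0 ]
  [ 0  0  0  0  1 ]

[[1, 0, 1, 0, 0], [0, 1, 3, 0, 0], [0, 0, 0, 1, 0], [0, 0, 0, 0, 1]]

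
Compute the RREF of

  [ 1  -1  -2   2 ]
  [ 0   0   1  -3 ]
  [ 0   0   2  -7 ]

[[1, -1, 0, 0], [0, 0, 1, 0], [0, 0, 0, 1]]

Subtract 2 times R2 from R3.
  [ 1  -1  -2   2 ]
  [ 0   0   1  -3 ]
  [ 0   0   0  -1 ]
Multiply R3 by -1.
  [ 1  -1  -2   2 ]
  [ 0   0   1  -3 ]
  [ 0   0   0   1 ]
Add 3 times R3 to R2.
  [ 1  -1  -2  2 ]
  [ 0   0   1  0 ]
  [ 0   0   0  1 ]
Subtract 2 times R3 from R1.
  [ 1  -1  -2  0 ]
  [ 0   0   1  0 ]
  [ 0   0   0  1 ]
Add 2 times R2 to R1.
  [ 1  -1  0  0 ]
  [ 0   0  1  0 ]
  [ 0   0  0  1 ]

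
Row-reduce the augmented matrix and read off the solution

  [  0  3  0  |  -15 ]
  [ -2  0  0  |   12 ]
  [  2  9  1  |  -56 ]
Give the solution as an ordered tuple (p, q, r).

Swap R1 and R2.
  [ -2  0  0  |   12 ]
  [  0  3  0  |  -15 ]
  [  2  9  1  |  -56 ]
Multiply R1 by -1/2.
  [ 1  0  0  |   -6 ]
  [ 0  3  0  |  -15 ]
  [ 2  9  1  |  -56 ]
Subtract 2 times R1 from R3.
  [ 1  0  0  |   -6 ]
  [ 0  3  0  |  -15 ]
  [ 0  9  1  |  -44 ]
Multiply R2 by 1/3.
  [ 1  0  0  |   -6 ]
  [ 0  1  0  |   -5 ]
  [ 0  9  1  |  -44 ]
Subtract 9 times R2 from R3.
  [ 1  0  0  |  -6 ]
  [ 0  1  0  |  -5 ]
  [ 0  0  1  |   1 ]
Reading off the last column: p = -6, q = -5, r = 1.

(-6, -5, 1)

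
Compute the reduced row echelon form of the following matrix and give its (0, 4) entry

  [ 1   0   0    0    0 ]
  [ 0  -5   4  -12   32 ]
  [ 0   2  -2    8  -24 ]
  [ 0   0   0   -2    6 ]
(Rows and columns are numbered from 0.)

0

r2 → -1/5·r2
  [ 1  0     0     0      0 ]
  [ 0  1  -4/5  12/5  -32/5 ]
  [ 0  2    -2     8    -24 ]
  [ 0  0     0    -2      6 ]
r3 → r3 − 2·r2
  [ 1  0     0     0      0 ]
  [ 0  1  -4/5  12/5  -32/5 ]
  [ 0  0  -2/5  16/5  -56/5 ]
  [ 0  0     0    -2      6 ]
r3 → -5/2·r3
  [ 1  0     0     0      0 ]
  [ 0  1  -4/5  12/5  -32/5 ]
  [ 0  0     1    -8     28 ]
  [ 0  0     0    -2      6 ]
r4 → -1/2·r4
  [ 1  0     0     0      0 ]
  [ 0  1  -4/5  12/5  -32/5 ]
  [ 0  0     1    -8     28 ]
  [ 0  0     0     1     -3 ]
r3 → r3 + 8·r4
  [ 1  0     0     0      0 ]
  [ 0  1  -4/5  12/5  -32/5 ]
  [ 0  0     1     0      4 ]
  [ 0  0     0     1     -3 ]
r2 → r2 − 12/5·r4
  [ 1  0     0  0    0 ]
  [ 0  1  -4/5  0  4/5 ]
  [ 0  0     1  0    4 ]
  [ 0  0     0  1   -3 ]
r2 → r2 + 4/5·r3
  [ 1  0  0  0   0 ]
  [ 0  1  0  0   4 ]
  [ 0  0  1  0   4 ]
  [ 0  0  0  1  -3 ]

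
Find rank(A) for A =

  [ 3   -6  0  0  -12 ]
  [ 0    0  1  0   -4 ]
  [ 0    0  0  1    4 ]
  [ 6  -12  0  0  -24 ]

rank = 3

ρ1 -> 1/3·ρ1
  [ 1   -2  0  0   -4 ]
  [ 0    0  1  0   -4 ]
  [ 0    0  0  1    4 ]
  [ 6  -12  0  0  -24 ]
ρ4 -> ρ4 − 6·ρ1
  [ 1  -2  0  0  -4 ]
  [ 0   0  1  0  -4 ]
  [ 0   0  0  1   4 ]
  [ 0   0  0  0   0 ]
The reduced form has 3 nonzero rows.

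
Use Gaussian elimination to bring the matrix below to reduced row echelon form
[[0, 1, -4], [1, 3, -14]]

R1 <=> R2
  [ 1  3  -14 ]
  [ 0  1   -4 ]
R1 ← R1 − 3·R2
  [ 1  0  -2 ]
  [ 0  1  -4 ]

[[1, 0, -2], [0, 1, -4]]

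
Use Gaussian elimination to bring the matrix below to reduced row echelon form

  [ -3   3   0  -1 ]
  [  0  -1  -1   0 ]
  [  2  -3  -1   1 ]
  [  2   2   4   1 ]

R1 → -1/3·R1
  [ 1  -1   0  1/3 ]
  [ 0  -1  -1    0 ]
  [ 2  -3  -1    1 ]
  [ 2   2   4    1 ]
R3 → R3 − 2·R1
  [ 1  -1   0  1/3 ]
  [ 0  -1  -1    0 ]
  [ 0  -1  -1  1/3 ]
  [ 2   2   4    1 ]
R4 → R4 − 2·R1
  [ 1  -1   0  1/3 ]
  [ 0  -1  -1    0 ]
  [ 0  -1  -1  1/3 ]
  [ 0   4   4  1/3 ]
R2 → -1·R2
  [ 1  -1   0  1/3 ]
  [ 0   1   1    0 ]
  [ 0  -1  -1  1/3 ]
  [ 0   4   4  1/3 ]
R3 → R3 + R2
  [ 1  -1  0  1/3 ]
  [ 0   1  1    0 ]
  [ 0   0  0  1/3 ]
  [ 0   4  4  1/3 ]
R4 → R4 − 4·R2
  [ 1  -1  0  1/3 ]
  [ 0   1  1    0 ]
  [ 0   0  0  1/3 ]
  [ 0   0  0  1/3 ]
R3 → 3·R3
  [ 1  -1  0  1/3 ]
  [ 0   1  1    0 ]
  [ 0   0  0    1 ]
  [ 0   0  0  1/3 ]
R4 → R4 − 1/3·R3
  [ 1  -1  0  1/3 ]
  [ 0   1  1    0 ]
  [ 0   0  0    1 ]
  [ 0   0  0    0 ]
R1 → R1 − 1/3·R3
  [ 1  -1  0  0 ]
  [ 0   1  1  0 ]
  [ 0   0  0  1 ]
  [ 0   0  0  0 ]
R1 → R1 + R2
  [ 1  0  1  0 ]
  [ 0  1  1  0 ]
  [ 0  0  0  1 ]
  [ 0  0  0  0 ]

[[1, 0, 1, 0], [0, 1, 1, 0], [0, 0, 0, 1], [0, 0, 0, 0]]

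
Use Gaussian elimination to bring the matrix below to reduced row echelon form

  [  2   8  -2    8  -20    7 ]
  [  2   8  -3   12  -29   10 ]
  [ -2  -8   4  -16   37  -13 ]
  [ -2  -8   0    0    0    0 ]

ρ1 -> 1/2·ρ1
  [  1   4  -1    4  -10  7/2 ]
  [  2   8  -3   12  -29   10 ]
  [ -2  -8   4  -16   37  -13 ]
  [ -2  -8   0    0    0    0 ]
ρ2 -> ρ2 − 2·ρ1
  [  1   4  -1    4  -10  7/2 ]
  [  0   0  -1    4   -9    3 ]
  [ -2  -8   4  -16   37  -13 ]
  [ -2  -8   0    0    0    0 ]
ρ3 -> ρ3 + 2·ρ1
  [  1   4  -1   4  -10  7/2 ]
  [  0   0  -1   4   -9    3 ]
  [  0   0   2  -8   17   -6 ]
  [ -2  -8   0   0    0    0 ]
ρ4 -> ρ4 + 2·ρ1
  [ 1  4  -1   4  -10  7/2 ]
  [ 0  0  -1   4   -9    3 ]
  [ 0  0   2  -8   17   -6 ]
  [ 0  0  -2   8  -20    7 ]
ρ2 -> -1·ρ2
  [ 1  4  -1   4  -10  7/2 ]
  [ 0  0   1  -4    9   -3 ]
  [ 0  0   2  -8   17   -6 ]
  [ 0  0  -2   8  -20    7 ]
ρ3 -> ρ3 − 2·ρ2
  [ 1  4  -1   4  -10  7/2 ]
  [ 0  0   1  -4    9   -3 ]
  [ 0  0   0   0   -1    0 ]
  [ 0  0  -2   8  -20    7 ]
ρ4 -> ρ4 + 2·ρ2
  [ 1  4  -1   4  -10  7/2 ]
  [ 0  0   1  -4    9   -3 ]
  [ 0  0   0   0   -1    0 ]
  [ 0  0   0   0   -2    1 ]
ρ3 -> -1·ρ3
  [ 1  4  -1   4  -10  7/2 ]
  [ 0  0   1  -4    9   -3 ]
  [ 0  0   0   0    1    0 ]
  [ 0  0   0   0   -2    1 ]
ρ4 -> ρ4 + 2·ρ3
  [ 1  4  -1   4  -10  7/2 ]
  [ 0  0   1  -4    9   -3 ]
  [ 0  0   0   0    1    0 ]
  [ 0  0   0   0    0    1 ]
ρ2 -> ρ2 + 3·ρ4
  [ 1  4  -1   4  -10  7/2 ]
  [ 0  0   1  -4    9    0 ]
  [ 0  0   0   0    1    0 ]
  [ 0  0   0   0    0    1 ]
ρ1 -> ρ1 − 7/2·ρ4
  [ 1  4  -1   4  -10  0 ]
  [ 0  0   1  -4    9  0 ]
  [ 0  0   0   0    1  0 ]
  [ 0  0   0   0    0  1 ]
ρ2 -> ρ2 − 9·ρ3
  [ 1  4  -1   4  -10  0 ]
  [ 0  0   1  -4    0  0 ]
  [ 0  0   0   0    1  0 ]
  [ 0  0   0   0    0  1 ]
ρ1 -> ρ1 + 10·ρ3
  [ 1  4  -1   4  0  0 ]
  [ 0  0   1  -4  0  0 ]
  [ 0  0   0   0  1  0 ]
  [ 0  0   0   0  0  1 ]
ρ1 -> ρ1 + ρ2
  [ 1  4  0   0  0  0 ]
  [ 0  0  1  -4  0  0 ]
  [ 0  0  0   0  1  0 ]
  [ 0  0  0   0  0  1 ]

[[1, 4, 0, 0, 0, 0], [0, 0, 1, -4, 0, 0], [0, 0, 0, 0, 1, 0], [0, 0, 0, 0, 0, 1]]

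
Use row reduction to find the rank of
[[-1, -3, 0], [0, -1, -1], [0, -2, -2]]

rank = 2

Multiply R1 by -1.
  [ 1   3   0 ]
  [ 0  -1  -1 ]
  [ 0  -2  -2 ]
Multiply R2 by -1.
  [ 1   3   0 ]
  [ 0   1   1 ]
  [ 0  -2  -2 ]
Add 2 times R2 to R3.
  [ 1  3  0 ]
  [ 0  1  1 ]
  [ 0  0  0 ]
Subtract 3 times R2 from R1.
  [ 1  0  -3 ]
  [ 0  1   1 ]
  [ 0  0   0 ]
The reduced form has 2 nonzero rows.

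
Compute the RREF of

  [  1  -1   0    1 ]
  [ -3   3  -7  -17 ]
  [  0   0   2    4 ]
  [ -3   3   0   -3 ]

ρ2 -> ρ2 + 3·ρ1
  [  1  -1   0    1 ]
  [  0   0  -7  -14 ]
  [  0   0   2    4 ]
  [ -3   3   0   -3 ]
ρ4 -> ρ4 + 3·ρ1
  [ 1  -1   0    1 ]
  [ 0   0  -7  -14 ]
  [ 0   0   2    4 ]
  [ 0   0   0    0 ]
ρ2 -> -1/7·ρ2
  [ 1  -1  0  1 ]
  [ 0   0  1  2 ]
  [ 0   0  2  4 ]
  [ 0   0  0  0 ]
ρ3 -> ρ3 − 2·ρ2
  [ 1  -1  0  1 ]
  [ 0   0  1  2 ]
  [ 0   0  0  0 ]
  [ 0   0  0  0 ]

[[1, -1, 0, 1], [0, 0, 1, 2], [0, 0, 0, 0], [0, 0, 0, 0]]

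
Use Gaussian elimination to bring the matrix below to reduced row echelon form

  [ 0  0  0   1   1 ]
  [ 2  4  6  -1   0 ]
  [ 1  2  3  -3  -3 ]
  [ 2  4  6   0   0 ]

R1 ↔ R2
  [ 2  4  6  -1   0 ]
  [ 0  0  0   1   1 ]
  [ 1  2  3  -3  -3 ]
  [ 2  4  6   0   0 ]
R1 -> 1/2·R1
  [ 1  2  3  -1/2   0 ]
  [ 0  0  0     1   1 ]
  [ 1  2  3    -3  -3 ]
  [ 2  4  6     0   0 ]
R3 -> R3 − R1
  [ 1  2  3  -1/2   0 ]
  [ 0  0  0     1   1 ]
  [ 0  0  0  -5/2  -3 ]
  [ 2  4  6     0   0 ]
R4 -> R4 − 2·R1
  [ 1  2  3  -1/2   0 ]
  [ 0  0  0     1   1 ]
  [ 0  0  0  -5/2  -3 ]
  [ 0  0  0     1   0 ]
R3 -> R3 + 5/2·R2
  [ 1  2  3  -1/2     0 ]
  [ 0  0  0     1     1 ]
  [ 0  0  0     0  -1/2 ]
  [ 0  0  0     1     0 ]
R4 -> R4 − R2
  [ 1  2  3  -1/2     0 ]
  [ 0  0  0     1     1 ]
  [ 0  0  0     0  -1/2 ]
  [ 0  0  0     0    -1 ]
R3 -> -2·R3
  [ 1  2  3  -1/2   0 ]
  [ 0  0  0     1   1 ]
  [ 0  0  0     0   1 ]
  [ 0  0  0     0  -1 ]
R4 -> R4 + R3
  [ 1  2  3  -1/2  0 ]
  [ 0  0  0     1  1 ]
  [ 0  0  0     0  1 ]
  [ 0  0  0     0  0 ]
R2 -> R2 − R3
  [ 1  2  3  -1/2  0 ]
  [ 0  0  0     1  0 ]
  [ 0  0  0     0  1 ]
  [ 0  0  0     0  0 ]
R1 -> R1 + 1/2·R2
  [ 1  2  3  0  0 ]
  [ 0  0  0  1  0 ]
  [ 0  0  0  0  1 ]
  [ 0  0  0  0  0 ]

[[1, 2, 3, 0, 0], [0, 0, 0, 1, 0], [0, 0, 0, 0, 1], [0, 0, 0, 0, 0]]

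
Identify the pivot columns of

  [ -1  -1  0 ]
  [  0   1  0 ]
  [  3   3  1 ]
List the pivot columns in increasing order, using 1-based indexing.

R1 ← -1·R1
  [ 1  1  0 ]
  [ 0  1  0 ]
  [ 3  3  1 ]
R3 ← R3 − 3·R1
  [ 1  1  0 ]
  [ 0  1  0 ]
  [ 0  0  1 ]
R1 ← R1 − R2
  [ 1  0  0 ]
  [ 0  1  0 ]
  [ 0  0  1 ]
Pivot columns are the columns containing a leading 1.

1, 2, 3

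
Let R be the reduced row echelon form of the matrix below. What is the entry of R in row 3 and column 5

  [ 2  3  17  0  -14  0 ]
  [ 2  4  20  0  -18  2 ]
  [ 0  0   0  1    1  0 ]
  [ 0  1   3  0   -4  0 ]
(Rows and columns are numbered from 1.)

1

ρ1 ← 1/2·ρ1
  [ 1  3/2  17/2  0   -7  0 ]
  [ 2    4    20  0  -18  2 ]
  [ 0    0     0  1    1  0 ]
  [ 0    1     3  0   -4  0 ]
ρ2 ← ρ2 − 2·ρ1
  [ 1  3/2  17/2  0  -7  0 ]
  [ 0    1     3  0  -4  2 ]
  [ 0    0     0  1   1  0 ]
  [ 0    1     3  0  -4  0 ]
ρ4 ← ρ4 − ρ2
  [ 1  3/2  17/2  0  -7   0 ]
  [ 0    1     3  0  -4   2 ]
  [ 0    0     0  1   1   0 ]
  [ 0    0     0  0   0  -2 ]
ρ4 ← -1/2·ρ4
  [ 1  3/2  17/2  0  -7  0 ]
  [ 0    1     3  0  -4  2 ]
  [ 0    0     0  1   1  0 ]
  [ 0    0     0  0   0  1 ]
ρ2 ← ρ2 − 2·ρ4
  [ 1  3/2  17/2  0  -7  0 ]
  [ 0    1     3  0  -4  0 ]
  [ 0    0     0  1   1  0 ]
  [ 0    0     0  0   0  1 ]
ρ1 ← ρ1 − 3/2·ρ2
  [ 1  0  4  0  -1  0 ]
  [ 0  1  3  0  -4  0 ]
  [ 0  0  0  1   1  0 ]
  [ 0  0  0  0   0  1 ]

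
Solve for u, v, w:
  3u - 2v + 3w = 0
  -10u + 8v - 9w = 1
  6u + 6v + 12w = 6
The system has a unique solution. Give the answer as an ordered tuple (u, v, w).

(-1, 0, 1)

Form the augmented matrix and row-reduce:
  [   3  -2   3  |  0 ]
  [ -10   8  -9  |  1 ]
  [   6   6  12  |  6 ]
Multiply R1 by 1/3.
  [   1  -2/3   1  |  0 ]
  [ -10     8  -9  |  1 ]
  [   6     6  12  |  6 ]
Add 10 times R1 to R2.
  [ 1  -2/3   1  |  0 ]
  [ 0   4/3   1  |  1 ]
  [ 6     6  12  |  6 ]
Subtract 6 times R1 from R3.
  [ 1  -2/3  1  |  0 ]
  [ 0   4/3  1  |  1 ]
  [ 0    10  6  |  6 ]
Multiply R2 by 3/4.
  [ 1  -2/3    1  |    0 ]
  [ 0     1  3/4  |  3/4 ]
  [ 0    10    6  |    6 ]
Subtract 10 times R2 from R3.
  [ 1  -2/3     1  |     0 ]
  [ 0     1   3/4  |   3/4 ]
  [ 0     0  -3/2  |  -3/2 ]
Multiply R3 by -2/3.
  [ 1  -2/3    1  |    0 ]
  [ 0     1  3/4  |  3/4 ]
  [ 0     0    1  |    1 ]
Subtract 3/4 times R3 from R2.
  [ 1  -2/3  1  |  0 ]
  [ 0     1  0  |  0 ]
  [ 0     0  1  |  1 ]
Subtract R3 from R1.
  [ 1  -2/3  0  |  -1 ]
  [ 0     1  0  |   0 ]
  [ 0     0  1  |   1 ]
Add 2/3 times R2 to R1.
  [ 1  0  0  |  -1 ]
  [ 0  1  0  |   0 ]
  [ 0  0  1  |   1 ]
Reading off the last column: u = -1, v = 0, w = 1.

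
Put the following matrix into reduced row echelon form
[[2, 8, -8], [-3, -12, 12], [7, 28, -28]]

r1 ← 1/2·r1
  [  1    4   -4 ]
  [ -3  -12   12 ]
  [  7   28  -28 ]
r2 ← r2 + 3·r1
  [ 1   4   -4 ]
  [ 0   0    0 ]
  [ 7  28  -28 ]
r3 ← r3 − 7·r1
  [ 1  4  -4 ]
  [ 0  0   0 ]
  [ 0  0   0 ]

[[1, 4, -4], [0, 0, 0], [0, 0, 0]]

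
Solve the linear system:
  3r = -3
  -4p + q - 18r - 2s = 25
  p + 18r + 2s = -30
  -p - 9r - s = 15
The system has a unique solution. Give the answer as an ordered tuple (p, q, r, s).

Form the augmented matrix and row-reduce:
  [  0  0    3   0  |   -3 ]
  [ -4  1  -18  -2  |   25 ]
  [  1  0   18   2  |  -30 ]
  [ -1  0   -9  -1  |   15 ]
R1 ↔ R2
  [ -4  1  -18  -2  |   25 ]
  [  0  0    3   0  |   -3 ]
  [  1  0   18   2  |  -30 ]
  [ -1  0   -9  -1  |   15 ]
R1 ← -1/4·R1
  [  1  -1/4  9/2  1/2  |  -25/4 ]
  [  0     0    3    0  |     -3 ]
  [  1     0   18    2  |    -30 ]
  [ -1     0   -9   -1  |     15 ]
R3 ← R3 − R1
  [  1  -1/4   9/2  1/2  |  -25/4 ]
  [  0     0     3    0  |     -3 ]
  [  0   1/4  27/2  3/2  |  -95/4 ]
  [ -1     0    -9   -1  |     15 ]
R4 ← R4 + R1
  [ 1  -1/4   9/2   1/2  |  -25/4 ]
  [ 0     0     3     0  |     -3 ]
  [ 0   1/4  27/2   3/2  |  -95/4 ]
  [ 0  -1/4  -9/2  -1/2  |   35/4 ]
R2 ↔ R3
  [ 1  -1/4   9/2   1/2  |  -25/4 ]
  [ 0   1/4  27/2   3/2  |  -95/4 ]
  [ 0     0     3     0  |     -3 ]
  [ 0  -1/4  -9/2  -1/2  |   35/4 ]
R2 ← 4·R2
  [ 1  -1/4   9/2   1/2  |  -25/4 ]
  [ 0     1    54     6  |    -95 ]
  [ 0     0     3     0  |     -3 ]
  [ 0  -1/4  -9/2  -1/2  |   35/4 ]
R4 ← R4 + 1/4·R2
  [ 1  -1/4  9/2  1/2  |  -25/4 ]
  [ 0     1   54    6  |    -95 ]
  [ 0     0    3    0  |     -3 ]
  [ 0     0    9    1  |    -15 ]
R3 ← 1/3·R3
  [ 1  -1/4  9/2  1/2  |  -25/4 ]
  [ 0     1   54    6  |    -95 ]
  [ 0     0    1    0  |     -1 ]
  [ 0     0    9    1  |    -15 ]
R4 ← R4 − 9·R3
  [ 1  -1/4  9/2  1/2  |  -25/4 ]
  [ 0     1   54    6  |    -95 ]
  [ 0     0    1    0  |     -1 ]
  [ 0     0    0    1  |     -6 ]
R2 ← R2 − 6·R4
  [ 1  -1/4  9/2  1/2  |  -25/4 ]
  [ 0     1   54    0  |    -59 ]
  [ 0     0    1    0  |     -1 ]
  [ 0     0    0    1  |     -6 ]
R1 ← R1 − 1/2·R4
  [ 1  -1/4  9/2  0  |  -13/4 ]
  [ 0     1   54  0  |    -59 ]
  [ 0     0    1  0  |     -1 ]
  [ 0     0    0  1  |     -6 ]
R2 ← R2 − 54·R3
  [ 1  -1/4  9/2  0  |  -13/4 ]
  [ 0     1    0  0  |     -5 ]
  [ 0     0    1  0  |     -1 ]
  [ 0     0    0  1  |     -6 ]
R1 ← R1 − 9/2·R3
  [ 1  -1/4  0  0  |  5/4 ]
  [ 0     1  0  0  |   -5 ]
  [ 0     0  1  0  |   -1 ]
  [ 0     0  0  1  |   -6 ]
R1 ← R1 + 1/4·R2
  [ 1  0  0  0  |   0 ]
  [ 0  1  0  0  |  -5 ]
  [ 0  0  1  0  |  -1 ]
  [ 0  0  0  1  |  -6 ]
Reading off the last column: p = 0, q = -5, r = -1, s = -6.

(0, -5, -1, -6)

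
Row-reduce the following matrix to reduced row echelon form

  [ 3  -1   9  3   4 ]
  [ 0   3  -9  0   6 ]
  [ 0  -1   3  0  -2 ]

ρ1 := 1/3·ρ1
ρ2 := 1/3·ρ2
ρ3 := ρ3 + ρ2
ρ1 := ρ1 + 1/3·ρ2

[[1, 0, 2, 1, 2], [0, 1, -3, 0, 2], [0, 0, 0, 0, 0]]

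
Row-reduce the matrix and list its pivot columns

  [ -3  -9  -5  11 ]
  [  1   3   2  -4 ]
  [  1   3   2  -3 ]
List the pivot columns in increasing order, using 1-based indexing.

R1 → -1/3·R1
  [ 1  3  5/3  -11/3 ]
  [ 1  3    2     -4 ]
  [ 1  3    2     -3 ]
R2 → R2 − R1
  [ 1  3  5/3  -11/3 ]
  [ 0  0  1/3   -1/3 ]
  [ 1  3    2     -3 ]
R3 → R3 − R1
  [ 1  3  5/3  -11/3 ]
  [ 0  0  1/3   -1/3 ]
  [ 0  0  1/3    2/3 ]
R2 → 3·R2
  [ 1  3  5/3  -11/3 ]
  [ 0  0    1     -1 ]
  [ 0  0  1/3    2/3 ]
R3 → R3 − 1/3·R2
  [ 1  3  5/3  -11/3 ]
  [ 0  0    1     -1 ]
  [ 0  0    0      1 ]
R2 → R2 + R3
  [ 1  3  5/3  -11/3 ]
  [ 0  0    1      0 ]
  [ 0  0    0      1 ]
R1 → R1 + 11/3·R3
  [ 1  3  5/3  0 ]
  [ 0  0    1  0 ]
  [ 0  0    0  1 ]
R1 → R1 − 5/3·R2
  [ 1  3  0  0 ]
  [ 0  0  1  0 ]
  [ 0  0  0  1 ]
Pivot columns are the columns containing a leading 1.

1, 3, 4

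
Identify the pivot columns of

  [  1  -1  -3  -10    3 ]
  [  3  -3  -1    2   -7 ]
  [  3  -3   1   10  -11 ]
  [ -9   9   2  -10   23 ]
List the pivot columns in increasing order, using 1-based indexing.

R2 := R2 − 3·R1
  [  1  -1  -3  -10    3 ]
  [  0   0   8   32  -16 ]
  [  3  -3   1   10  -11 ]
  [ -9   9   2  -10   23 ]
R3 := R3 − 3·R1
  [  1  -1  -3  -10    3 ]
  [  0   0   8   32  -16 ]
  [  0   0  10   40  -20 ]
  [ -9   9   2  -10   23 ]
R4 := R4 + 9·R1
  [ 1  -1   -3   -10    3 ]
  [ 0   0    8    32  -16 ]
  [ 0   0   10    40  -20 ]
  [ 0   0  -25  -100   50 ]
R2 := 1/8·R2
  [ 1  -1   -3   -10    3 ]
  [ 0   0    1     4   -2 ]
  [ 0   0   10    40  -20 ]
  [ 0   0  -25  -100   50 ]
R3 := R3 − 10·R2
  [ 1  -1   -3   -10   3 ]
  [ 0   0    1     4  -2 ]
  [ 0   0    0     0   0 ]
  [ 0   0  -25  -100  50 ]
R4 := R4 + 25·R2
  [ 1  -1  -3  -10   3 ]
  [ 0   0   1    4  -2 ]
  [ 0   0   0    0   0 ]
  [ 0   0   0    0   0 ]
R1 := R1 + 3·R2
  [ 1  -1  0  2  -3 ]
  [ 0   0  1  4  -2 ]
  [ 0   0  0  0   0 ]
  [ 0   0  0  0   0 ]
Pivot columns are the columns containing a leading 1.

1, 3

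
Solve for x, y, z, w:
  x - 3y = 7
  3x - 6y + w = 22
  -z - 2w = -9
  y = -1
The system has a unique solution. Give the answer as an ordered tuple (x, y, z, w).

Form the augmented matrix and row-reduce:
  [ 1  -3   0   0  |   7 ]
  [ 3  -6   0   1  |  22 ]
  [ 0   0  -1  -2  |  -9 ]
  [ 0   1   0   0  |  -1 ]
ρ2 → ρ2 − 3·ρ1
  [ 1  -3   0   0  |   7 ]
  [ 0   3   0   1  |   1 ]
  [ 0   0  -1  -2  |  -9 ]
  [ 0   1   0   0  |  -1 ]
ρ2 → 1/3·ρ2
  [ 1  -3   0    0  |    7 ]
  [ 0   1   0  1/3  |  1/3 ]
  [ 0   0  -1   -2  |   -9 ]
  [ 0   1   0    0  |   -1 ]
ρ4 → ρ4 − ρ2
  [ 1  -3   0     0  |     7 ]
  [ 0   1   0   1/3  |   1/3 ]
  [ 0   0  -1    -2  |    -9 ]
  [ 0   0   0  -1/3  |  -4/3 ]
ρ3 → -1·ρ3
  [ 1  -3  0     0  |     7 ]
  [ 0   1  0   1/3  |   1/3 ]
  [ 0   0  1     2  |     9 ]
  [ 0   0  0  -1/3  |  -4/3 ]
ρ4 → -3·ρ4
  [ 1  -3  0    0  |    7 ]
  [ 0   1  0  1/3  |  1/3 ]
  [ 0   0  1    2  |    9 ]
  [ 0   0  0    1  |    4 ]
ρ3 → ρ3 − 2·ρ4
  [ 1  -3  0    0  |    7 ]
  [ 0   1  0  1/3  |  1/3 ]
  [ 0   0  1    0  |    1 ]
  [ 0   0  0    1  |    4 ]
ρ2 → ρ2 − 1/3·ρ4
  [ 1  -3  0  0  |   7 ]
  [ 0   1  0  0  |  -1 ]
  [ 0   0  1  0  |   1 ]
  [ 0   0  0  1  |   4 ]
ρ1 → ρ1 + 3·ρ2
  [ 1  0  0  0  |   4 ]
  [ 0  1  0  0  |  -1 ]
  [ 0  0  1  0  |   1 ]
  [ 0  0  0  1  |   4 ]
Reading off the last column: x = 4, y = -1, z = 1, w = 4.

(4, -1, 1, 4)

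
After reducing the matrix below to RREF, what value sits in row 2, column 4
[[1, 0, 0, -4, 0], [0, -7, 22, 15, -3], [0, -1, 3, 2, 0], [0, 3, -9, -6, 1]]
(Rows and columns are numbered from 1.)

R2 -> -1/7·R2
  [ 1   0      0     -4    0 ]
  [ 0   1  -22/7  -15/7  3/7 ]
  [ 0  -1      3      2    0 ]
  [ 0   3     -9     -6    1 ]
R3 -> R3 + R2
  [ 1  0      0     -4    0 ]
  [ 0  1  -22/7  -15/7  3/7 ]
  [ 0  0   -1/7   -1/7  3/7 ]
  [ 0  3     -9     -6    1 ]
R4 -> R4 − 3·R2
  [ 1  0      0     -4     0 ]
  [ 0  1  -22/7  -15/7   3/7 ]
  [ 0  0   -1/7   -1/7   3/7 ]
  [ 0  0    3/7    3/7  -2/7 ]
R3 -> -7·R3
  [ 1  0      0     -4     0 ]
  [ 0  1  -22/7  -15/7   3/7 ]
  [ 0  0      1      1    -3 ]
  [ 0  0    3/7    3/7  -2/7 ]
R4 -> R4 − 3/7·R3
  [ 1  0      0     -4    0 ]
  [ 0  1  -22/7  -15/7  3/7 ]
  [ 0  0      1      1   -3 ]
  [ 0  0      0      0    1 ]
R3 -> R3 + 3·R4
  [ 1  0      0     -4    0 ]
  [ 0  1  -22/7  -15/7  3/7 ]
  [ 0  0      1      1    0 ]
  [ 0  0      0      0    1 ]
R2 -> R2 − 3/7·R4
  [ 1  0      0     -4  0 ]
  [ 0  1  -22/7  -15/7  0 ]
  [ 0  0      1      1  0 ]
  [ 0  0      0      0  1 ]
R2 -> R2 + 22/7·R3
  [ 1  0  0  -4  0 ]
  [ 0  1  0   1  0 ]
  [ 0  0  1   1  0 ]
  [ 0  0  0   0  1 ]

1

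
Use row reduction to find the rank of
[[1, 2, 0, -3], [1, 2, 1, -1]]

Subtract R1 from R2.
  [ 1  2  0  -3 ]
  [ 0  0  1   2 ]
The reduced form has 2 nonzero rows.

rank = 2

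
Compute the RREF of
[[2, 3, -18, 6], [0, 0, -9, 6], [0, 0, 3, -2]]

R1 -> 1/2·R1
R2 -> -1/9·R2
R3 -> R3 − 3·R2
R1 -> R1 + 9·R2

[[1, 3/2, 0, -3], [0, 0, 1, -2/3], [0, 0, 0, 0]]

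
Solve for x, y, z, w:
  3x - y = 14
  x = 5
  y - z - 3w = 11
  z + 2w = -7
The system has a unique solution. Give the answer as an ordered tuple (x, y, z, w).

Form the augmented matrix and row-reduce:
  [ 3  -1   0   0  |  14 ]
  [ 1   0   0   0  |   5 ]
  [ 0   1  -1  -3  |  11 ]
  [ 0   0   1   2  |  -7 ]
r1 ← 1/3·r1
r2 ← r2 − r1
r2 ← 3·r2
r3 ← r3 − r2
r3 ← -1·r3
r4 ← r4 − r3
r4 ← -1·r4
r3 ← r3 − 3·r4
r1 ← r1 + 1/3·r2
Reading off the last column: x = 5, y = 1, z = -1, w = -3.

(5, 1, -1, -3)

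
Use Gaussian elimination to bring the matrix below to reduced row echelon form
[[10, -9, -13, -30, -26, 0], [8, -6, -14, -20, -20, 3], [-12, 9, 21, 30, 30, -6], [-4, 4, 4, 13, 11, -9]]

R1 := 1/10·R1
  [   1  -9/10  -13/10   -3  -13/5   0 ]
  [   8     -6     -14  -20    -20   3 ]
  [ -12      9      21   30     30  -6 ]
  [  -4      4       4   13     11  -9 ]
R2 := R2 − 8·R1
  [   1  -9/10  -13/10  -3  -13/5   0 ]
  [   0    6/5   -18/5   4    4/5   3 ]
  [ -12      9      21  30     30  -6 ]
  [  -4      4       4  13     11  -9 ]
R3 := R3 + 12·R1
  [  1  -9/10  -13/10  -3  -13/5   0 ]
  [  0    6/5   -18/5   4    4/5   3 ]
  [  0   -9/5    27/5  -6   -6/5  -6 ]
  [ -4      4       4  13     11  -9 ]
R4 := R4 + 4·R1
  [ 1  -9/10  -13/10  -3  -13/5   0 ]
  [ 0    6/5   -18/5   4    4/5   3 ]
  [ 0   -9/5    27/5  -6   -6/5  -6 ]
  [ 0    2/5    -6/5   1    3/5  -9 ]
R2 := 5/6·R2
  [ 1  -9/10  -13/10    -3  -13/5    0 ]
  [ 0      1      -3  10/3    2/3  5/2 ]
  [ 0   -9/5    27/5    -6   -6/5   -6 ]
  [ 0    2/5    -6/5     1    3/5   -9 ]
R3 := R3 + 9/5·R2
  [ 1  -9/10  -13/10    -3  -13/5     0 ]
  [ 0      1      -3  10/3    2/3   5/2 ]
  [ 0      0       0     0      0  -3/2 ]
  [ 0    2/5    -6/5     1    3/5    -9 ]
R4 := R4 − 2/5·R2
  [ 1  -9/10  -13/10    -3  -13/5     0 ]
  [ 0      1      -3  10/3    2/3   5/2 ]
  [ 0      0       0     0      0  -3/2 ]
  [ 0      0       0  -1/3    1/3   -10 ]
R3 <-> R4
  [ 1  -9/10  -13/10    -3  -13/5     0 ]
  [ 0      1      -3  10/3    2/3   5/2 ]
  [ 0      0       0  -1/3    1/3   -10 ]
  [ 0      0       0     0      0  -3/2 ]
R3 := -3·R3
  [ 1  -9/10  -13/10    -3  -13/5     0 ]
  [ 0      1      -3  10/3    2/3   5/2 ]
  [ 0      0       0     1     -1    30 ]
  [ 0      0       0     0      0  -3/2 ]
R4 := -2/3·R4
  [ 1  -9/10  -13/10    -3  -13/5    0 ]
  [ 0      1      -3  10/3    2/3  5/2 ]
  [ 0      0       0     1     -1   30 ]
  [ 0      0       0     0      0    1 ]
R3 := R3 − 30·R4
  [ 1  -9/10  -13/10    -3  -13/5    0 ]
  [ 0      1      -3  10/3    2/3  5/2 ]
  [ 0      0       0     1     -1    0 ]
  [ 0      0       0     0      0    1 ]
R2 := R2 − 5/2·R4
  [ 1  -9/10  -13/10    -3  -13/5  0 ]
  [ 0      1      -3  10/3    2/3  0 ]
  [ 0      0       0     1     -1  0 ]
  [ 0      0       0     0      0  1 ]
R2 := R2 − 10/3·R3
  [ 1  -9/10  -13/10  -3  -13/5  0 ]
  [ 0      1      -3   0      4  0 ]
  [ 0      0       0   1     -1  0 ]
  [ 0      0       0   0      0  1 ]
R1 := R1 + 3·R3
  [ 1  -9/10  -13/10  0  -28/5  0 ]
  [ 0      1      -3  0      4  0 ]
  [ 0      0       0  1     -1  0 ]
  [ 0      0       0  0      0  1 ]
R1 := R1 + 9/10·R2
  [ 1  0  -4  0  -2  0 ]
  [ 0  1  -3  0   4  0 ]
  [ 0  0   0  1  -1  0 ]
  [ 0  0   0  0   0  1 ]

[[1, 0, -4, 0, -2, 0], [0, 1, -3, 0, 4, 0], [0, 0, 0, 1, -1, 0], [0, 0, 0, 0, 0, 1]]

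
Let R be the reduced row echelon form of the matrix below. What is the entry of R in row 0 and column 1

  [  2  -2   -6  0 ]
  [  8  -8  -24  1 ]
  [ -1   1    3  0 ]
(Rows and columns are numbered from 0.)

-1

ρ1 := 1/2·ρ1
  [  1  -1   -3  0 ]
  [  8  -8  -24  1 ]
  [ -1   1    3  0 ]
ρ2 := ρ2 − 8·ρ1
  [  1  -1  -3  0 ]
  [  0   0   0  1 ]
  [ -1   1   3  0 ]
ρ3 := ρ3 + ρ1
  [ 1  -1  -3  0 ]
  [ 0   0   0  1 ]
  [ 0   0   0  0 ]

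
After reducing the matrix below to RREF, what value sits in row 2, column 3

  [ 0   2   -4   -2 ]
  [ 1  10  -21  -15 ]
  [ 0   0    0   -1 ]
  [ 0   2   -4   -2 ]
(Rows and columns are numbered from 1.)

-2

Swap R1 and R2.
  [ 1  10  -21  -15 ]
  [ 0   2   -4   -2 ]
  [ 0   0    0   -1 ]
  [ 0   2   -4   -2 ]
Multiply R2 by 1/2.
  [ 1  10  -21  -15 ]
  [ 0   1   -2   -1 ]
  [ 0   0    0   -1 ]
  [ 0   2   -4   -2 ]
Subtract 2 times R2 from R4.
  [ 1  10  -21  -15 ]
  [ 0   1   -2   -1 ]
  [ 0   0    0   -1 ]
  [ 0   0    0    0 ]
Multiply R3 by -1.
  [ 1  10  -21  -15 ]
  [ 0   1   -2   -1 ]
  [ 0   0    0    1 ]
  [ 0   0    0    0 ]
Add R3 to R2.
  [ 1  10  -21  -15 ]
  [ 0   1   -2    0 ]
  [ 0   0    0    1 ]
  [ 0   0    0    0 ]
Add 15 times R3 to R1.
  [ 1  10  -21  0 ]
  [ 0   1   -2  0 ]
  [ 0   0    0  1 ]
  [ 0   0    0  0 ]
Subtract 10 times R2 from R1.
  [ 1  0  -1  0 ]
  [ 0  1  -2  0 ]
  [ 0  0   0  1 ]
  [ 0  0   0  0 ]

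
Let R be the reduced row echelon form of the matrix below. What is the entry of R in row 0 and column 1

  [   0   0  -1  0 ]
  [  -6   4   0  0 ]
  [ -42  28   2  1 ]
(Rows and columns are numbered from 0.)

Swap ρ1 and ρ2.
  [  -6   4   0  0 ]
  [   0   0  -1  0 ]
  [ -42  28   2  1 ]
Multiply ρ1 by -1/6.
  [   1  -2/3   0  0 ]
  [   0     0  -1  0 ]
  [ -42    28   2  1 ]
Add 42 times ρ1 to ρ3.
  [ 1  -2/3   0  0 ]
  [ 0     0  -1  0 ]
  [ 0     0   2  1 ]
Multiply ρ2 by -1.
  [ 1  -2/3  0  0 ]
  [ 0     0  1  0 ]
  [ 0     0  2  1 ]
Subtract 2 times ρ2 from ρ3.
  [ 1  -2/3  0  0 ]
  [ 0     0  1  0 ]
  [ 0     0  0  1 ]

-2/3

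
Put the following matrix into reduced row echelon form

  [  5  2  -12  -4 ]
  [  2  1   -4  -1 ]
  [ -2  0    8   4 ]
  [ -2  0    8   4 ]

[[1, 0, -4, -2], [0, 1, 4, 3], [0, 0, 0, 0], [0, 0, 0, 0]]

Multiply ρ1 by 1/5.
  [  1  2/5  -12/5  -4/5 ]
  [  2    1     -4    -1 ]
  [ -2    0      8     4 ]
  [ -2    0      8     4 ]
Subtract 2 times ρ1 from ρ2.
  [  1  2/5  -12/5  -4/5 ]
  [  0  1/5    4/5   3/5 ]
  [ -2    0      8     4 ]
  [ -2    0      8     4 ]
Add 2 times ρ1 to ρ3.
  [  1  2/5  -12/5  -4/5 ]
  [  0  1/5    4/5   3/5 ]
  [  0  4/5   16/5  12/5 ]
  [ -2    0      8     4 ]
Add 2 times ρ1 to ρ4.
  [ 1  2/5  -12/5  -4/5 ]
  [ 0  1/5    4/5   3/5 ]
  [ 0  4/5   16/5  12/5 ]
  [ 0  4/5   16/5  12/5 ]
Multiply ρ2 by 5.
  [ 1  2/5  -12/5  -4/5 ]
  [ 0    1      4     3 ]
  [ 0  4/5   16/5  12/5 ]
  [ 0  4/5   16/5  12/5 ]
Subtract 4/5 times ρ2 from ρ3.
  [ 1  2/5  -12/5  -4/5 ]
  [ 0    1      4     3 ]
  [ 0    0      0     0 ]
  [ 0  4/5   16/5  12/5 ]
Subtract 4/5 times ρ2 from ρ4.
  [ 1  2/5  -12/5  -4/5 ]
  [ 0    1      4     3 ]
  [ 0    0      0     0 ]
  [ 0    0      0     0 ]
Subtract 2/5 times ρ2 from ρ1.
  [ 1  0  -4  -2 ]
  [ 0  1   4   3 ]
  [ 0  0   0   0 ]
  [ 0  0   0   0 ]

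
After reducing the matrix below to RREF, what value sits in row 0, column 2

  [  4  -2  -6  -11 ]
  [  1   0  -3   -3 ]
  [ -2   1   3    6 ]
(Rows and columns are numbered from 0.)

-3

R1 -> 1/4·R1
R2 -> R2 − R1
R3 -> R3 + 2·R1
R2 -> 2·R2
R3 -> 2·R3
R2 -> R2 + 1/2·R3
R1 -> R1 + 11/4·R3
R1 -> R1 + 1/2·R2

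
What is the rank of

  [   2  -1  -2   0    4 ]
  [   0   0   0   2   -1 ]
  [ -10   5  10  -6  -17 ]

rank = 2

R1 -> 1/2·R1
R3 -> R3 + 10·R1
R2 -> 1/2·R2
R3 -> R3 + 6·R2
The reduced form has 2 nonzero rows.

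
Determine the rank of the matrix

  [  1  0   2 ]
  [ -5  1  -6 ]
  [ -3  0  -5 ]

Add 5 times R1 to R2.
Add 3 times R1 to R3.
Subtract 4 times R3 from R2.
Subtract 2 times R3 from R1.
The reduced form has 3 nonzero rows.

rank = 3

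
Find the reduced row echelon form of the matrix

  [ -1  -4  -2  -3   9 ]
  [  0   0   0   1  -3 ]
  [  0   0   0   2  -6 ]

[[1, 4, 2, 0, 0], [0, 0, 0, 1, -3], [0, 0, 0, 0, 0]]

Multiply R1 by -1.
  [ 1  4  2  3  -9 ]
  [ 0  0  0  1  -3 ]
  [ 0  0  0  2  -6 ]
Subtract 2 times R2 from R3.
  [ 1  4  2  3  -9 ]
  [ 0  0  0  1  -3 ]
  [ 0  0  0  0   0 ]
Subtract 3 times R2 from R1.
  [ 1  4  2  0   0 ]
  [ 0  0  0  1  -3 ]
  [ 0  0  0  0   0 ]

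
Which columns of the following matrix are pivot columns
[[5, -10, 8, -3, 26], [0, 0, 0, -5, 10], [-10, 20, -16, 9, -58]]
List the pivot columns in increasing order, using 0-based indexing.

0, 3

Multiply ρ1 by 1/5.
  [   1  -2  8/5  -3/5  26/5 ]
  [   0   0    0    -5    10 ]
  [ -10  20  -16     9   -58 ]
Add 10 times ρ1 to ρ3.
  [ 1  -2  8/5  -3/5  26/5 ]
  [ 0   0    0    -5    10 ]
  [ 0   0    0     3    -6 ]
Multiply ρ2 by -1/5.
  [ 1  -2  8/5  -3/5  26/5 ]
  [ 0   0    0     1    -2 ]
  [ 0   0    0     3    -6 ]
Subtract 3 times ρ2 from ρ3.
  [ 1  -2  8/5  -3/5  26/5 ]
  [ 0   0    0     1    -2 ]
  [ 0   0    0     0     0 ]
Add 3/5 times ρ2 to ρ1.
  [ 1  -2  8/5  0   4 ]
  [ 0   0    0  1  -2 ]
  [ 0   0    0  0   0 ]
Pivot columns are the columns containing a leading 1.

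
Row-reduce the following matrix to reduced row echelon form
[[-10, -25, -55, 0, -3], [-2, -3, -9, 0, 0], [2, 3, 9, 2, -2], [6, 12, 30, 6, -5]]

[[1, 0, 3, 0, 0], [0, 1, 1, 0, 0], [0, 0, 0, 1, 0], [0, 0, 0, 0, 1]]

R1 ← -1/10·R1
  [  1  5/2  11/2  0  3/10 ]
  [ -2   -3    -9  0     0 ]
  [  2    3     9  2    -2 ]
  [  6   12    30  6    -5 ]
R2 ← R2 + 2·R1
  [ 1  5/2  11/2  0  3/10 ]
  [ 0    2     2  0   3/5 ]
  [ 2    3     9  2    -2 ]
  [ 6   12    30  6    -5 ]
R3 ← R3 − 2·R1
  [ 1  5/2  11/2  0   3/10 ]
  [ 0    2     2  0    3/5 ]
  [ 0   -2    -2  2  -13/5 ]
  [ 6   12    30  6     -5 ]
R4 ← R4 − 6·R1
  [ 1  5/2  11/2  0   3/10 ]
  [ 0    2     2  0    3/5 ]
  [ 0   -2    -2  2  -13/5 ]
  [ 0   -3    -3  6  -34/5 ]
R2 ← 1/2·R2
  [ 1  5/2  11/2  0   3/10 ]
  [ 0    1     1  0   3/10 ]
  [ 0   -2    -2  2  -13/5 ]
  [ 0   -3    -3  6  -34/5 ]
R3 ← R3 + 2·R2
  [ 1  5/2  11/2  0   3/10 ]
  [ 0    1     1  0   3/10 ]
  [ 0    0     0  2     -2 ]
  [ 0   -3    -3  6  -34/5 ]
R4 ← R4 + 3·R2
  [ 1  5/2  11/2  0    3/10 ]
  [ 0    1     1  0    3/10 ]
  [ 0    0     0  2      -2 ]
  [ 0    0     0  6  -59/10 ]
R3 ← 1/2·R3
  [ 1  5/2  11/2  0    3/10 ]
  [ 0    1     1  0    3/10 ]
  [ 0    0     0  1      -1 ]
  [ 0    0     0  6  -59/10 ]
R4 ← R4 − 6·R3
  [ 1  5/2  11/2  0  3/10 ]
  [ 0    1     1  0  3/10 ]
  [ 0    0     0  1    -1 ]
  [ 0    0     0  0  1/10 ]
R4 ← 10·R4
  [ 1  5/2  11/2  0  3/10 ]
  [ 0    1     1  0  3/10 ]
  [ 0    0     0  1    -1 ]
  [ 0    0     0  0     1 ]
R3 ← R3 + R4
  [ 1  5/2  11/2  0  3/10 ]
  [ 0    1     1  0  3/10 ]
  [ 0    0     0  1     0 ]
  [ 0    0     0  0     1 ]
R2 ← R2 − 3/10·R4
  [ 1  5/2  11/2  0  3/10 ]
  [ 0    1     1  0     0 ]
  [ 0    0     0  1     0 ]
  [ 0    0     0  0     1 ]
R1 ← R1 − 3/10·R4
  [ 1  5/2  11/2  0  0 ]
  [ 0    1     1  0  0 ]
  [ 0    0     0  1  0 ]
  [ 0    0     0  0  1 ]
R1 ← R1 − 5/2·R2
  [ 1  0  3  0  0 ]
  [ 0  1  1  0  0 ]
  [ 0  0  0  1  0 ]
  [ 0  0  0  0  1 ]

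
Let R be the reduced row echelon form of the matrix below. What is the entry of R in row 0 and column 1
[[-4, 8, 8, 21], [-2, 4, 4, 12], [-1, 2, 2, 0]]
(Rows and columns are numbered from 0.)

-2

r1 → -1/4·r1
r2 → r2 + 2·r1
r3 → r3 + r1
r2 → 2/3·r2
r3 → r3 + 21/4·r2
r1 → r1 + 21/4·r2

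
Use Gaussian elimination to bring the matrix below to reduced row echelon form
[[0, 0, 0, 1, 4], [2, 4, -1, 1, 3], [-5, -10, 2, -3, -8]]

[[1, 2, 0, 0, -2], [0, 0, 1, 0, -3], [0, 0, 0, 1, 4]]

Swap R1 and R2.
  [  2    4  -1   1   3 ]
  [  0    0   0   1   4 ]
  [ -5  -10   2  -3  -8 ]
Multiply R1 by 1/2.
  [  1    2  -1/2  1/2  3/2 ]
  [  0    0     0    1    4 ]
  [ -5  -10     2   -3   -8 ]
Add 5 times R1 to R3.
  [ 1  2  -1/2   1/2   3/2 ]
  [ 0  0     0     1     4 ]
  [ 0  0  -1/2  -1/2  -1/2 ]
Swap R2 and R3.
  [ 1  2  -1/2   1/2   3/2 ]
  [ 0  0  -1/2  -1/2  -1/2 ]
  [ 0  0     0     1     4 ]
Multiply R2 by -2.
  [ 1  2  -1/2  1/2  3/2 ]
  [ 0  0     1    1    1 ]
  [ 0  0     0    1    4 ]
Subtract R3 from R2.
  [ 1  2  -1/2  1/2  3/2 ]
  [ 0  0     1    0   -3 ]
  [ 0  0     0    1    4 ]
Subtract 1/2 times R3 from R1.
  [ 1  2  -1/2  0  -1/2 ]
  [ 0  0     1  0    -3 ]
  [ 0  0     0  1     4 ]
Add 1/2 times R2 to R1.
  [ 1  2  0  0  -2 ]
  [ 0  0  1  0  -3 ]
  [ 0  0  0  1   4 ]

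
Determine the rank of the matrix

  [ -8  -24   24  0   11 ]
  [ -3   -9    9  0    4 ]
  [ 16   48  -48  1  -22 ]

ρ1 := -1/8·ρ1
ρ2 := ρ2 + 3·ρ1
ρ3 := ρ3 − 16·ρ1
ρ2 ↔ ρ3
ρ3 := -8·ρ3
ρ1 := ρ1 + 11/8·ρ3
The reduced form has 3 nonzero rows.

rank = 3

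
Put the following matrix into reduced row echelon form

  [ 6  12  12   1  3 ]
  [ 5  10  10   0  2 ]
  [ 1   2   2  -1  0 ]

[[1, 2, 2, 0, 0], [0, 0, 0, 1, 0], [0, 0, 0, 0, 1]]

ρ1 ← 1/6·ρ1
  [ 1   2   2  1/6  1/2 ]
  [ 5  10  10    0    2 ]
  [ 1   2   2   -1    0 ]
ρ2 ← ρ2 − 5·ρ1
  [ 1  2  2   1/6   1/2 ]
  [ 0  0  0  -5/6  -1/2 ]
  [ 1  2  2    -1     0 ]
ρ3 ← ρ3 − ρ1
  [ 1  2  2   1/6   1/2 ]
  [ 0  0  0  -5/6  -1/2 ]
  [ 0  0  0  -7/6  -1/2 ]
ρ2 ← -6/5·ρ2
  [ 1  2  2   1/6   1/2 ]
  [ 0  0  0     1   3/5 ]
  [ 0  0  0  -7/6  -1/2 ]
ρ3 ← ρ3 + 7/6·ρ2
  [ 1  2  2  1/6  1/2 ]
  [ 0  0  0    1  3/5 ]
  [ 0  0  0    0  1/5 ]
ρ3 ← 5·ρ3
  [ 1  2  2  1/6  1/2 ]
  [ 0  0  0    1  3/5 ]
  [ 0  0  0    0    1 ]
ρ2 ← ρ2 − 3/5·ρ3
  [ 1  2  2  1/6  1/2 ]
  [ 0  0  0    1    0 ]
  [ 0  0  0    0    1 ]
ρ1 ← ρ1 − 1/2·ρ3
  [ 1  2  2  1/6  0 ]
  [ 0  0  0    1  0 ]
  [ 0  0  0    0  1 ]
ρ1 ← ρ1 − 1/6·ρ2
  [ 1  2  2  0  0 ]
  [ 0  0  0  1  0 ]
  [ 0  0  0  0  1 ]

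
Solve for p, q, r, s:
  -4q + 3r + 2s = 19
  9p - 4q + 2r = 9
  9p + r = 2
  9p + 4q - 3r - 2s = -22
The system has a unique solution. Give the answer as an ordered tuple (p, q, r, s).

Form the augmented matrix and row-reduce:
  [ 0  -4   3   2  |   19 ]
  [ 9  -4   2   0  |    9 ]
  [ 9   0   1   0  |    2 ]
  [ 9   4  -3  -2  |  -22 ]
ρ1 <=> ρ2
  [ 9  -4   2   0  |    9 ]
  [ 0  -4   3   2  |   19 ]
  [ 9   0   1   0  |    2 ]
  [ 9   4  -3  -2  |  -22 ]
ρ1 -> 1/9·ρ1
  [ 1  -4/9  2/9   0  |    1 ]
  [ 0    -4    3   2  |   19 ]
  [ 9     0    1   0  |    2 ]
  [ 9     4   -3  -2  |  -22 ]
ρ3 -> ρ3 − 9·ρ1
  [ 1  -4/9  2/9   0  |    1 ]
  [ 0    -4    3   2  |   19 ]
  [ 0     4   -1   0  |   -7 ]
  [ 9     4   -3  -2  |  -22 ]
ρ4 -> ρ4 − 9·ρ1
  [ 1  -4/9  2/9   0  |    1 ]
  [ 0    -4    3   2  |   19 ]
  [ 0     4   -1   0  |   -7 ]
  [ 0     8   -5  -2  |  -31 ]
ρ2 -> -1/4·ρ2
  [ 1  -4/9   2/9     0  |      1 ]
  [ 0     1  -3/4  -1/2  |  -19/4 ]
  [ 0     4    -1     0  |     -7 ]
  [ 0     8    -5    -2  |    -31 ]
ρ3 -> ρ3 − 4·ρ2
  [ 1  -4/9   2/9     0  |      1 ]
  [ 0     1  -3/4  -1/2  |  -19/4 ]
  [ 0     0     2     2  |     12 ]
  [ 0     8    -5    -2  |    -31 ]
ρ4 -> ρ4 − 8·ρ2
  [ 1  -4/9   2/9     0  |      1 ]
  [ 0     1  -3/4  -1/2  |  -19/4 ]
  [ 0     0     2     2  |     12 ]
  [ 0     0     1     2  |      7 ]
ρ3 -> 1/2·ρ3
  [ 1  -4/9   2/9     0  |      1 ]
  [ 0     1  -3/4  -1/2  |  -19/4 ]
  [ 0     0     1     1  |      6 ]
  [ 0     0     1     2  |      7 ]
ρ4 -> ρ4 − ρ3
  [ 1  -4/9   2/9     0  |      1 ]
  [ 0     1  -3/4  -1/2  |  -19/4 ]
  [ 0     0     1     1  |      6 ]
  [ 0     0     0     1  |      1 ]
ρ3 -> ρ3 − ρ4
  [ 1  -4/9   2/9     0  |      1 ]
  [ 0     1  -3/4  -1/2  |  -19/4 ]
  [ 0     0     1     0  |      5 ]
  [ 0     0     0     1  |      1 ]
ρ2 -> ρ2 + 1/2·ρ4
  [ 1  -4/9   2/9  0  |      1 ]
  [ 0     1  -3/4  0  |  -17/4 ]
  [ 0     0     1  0  |      5 ]
  [ 0     0     0  1  |      1 ]
ρ2 -> ρ2 + 3/4·ρ3
  [ 1  -4/9  2/9  0  |     1 ]
  [ 0     1    0  0  |  -1/2 ]
  [ 0     0    1  0  |     5 ]
  [ 0     0    0  1  |     1 ]
ρ1 -> ρ1 − 2/9·ρ3
  [ 1  -4/9  0  0  |  -1/9 ]
  [ 0     1  0  0  |  -1/2 ]
  [ 0     0  1  0  |     5 ]
  [ 0     0  0  1  |     1 ]
ρ1 -> ρ1 + 4/9·ρ2
  [ 1  0  0  0  |  -1/3 ]
  [ 0  1  0  0  |  -1/2 ]
  [ 0  0  1  0  |     5 ]
  [ 0  0  0  1  |     1 ]
Reading off the last column: p = -1/3, q = -1/2, r = 5, s = 1.

(-1/3, -1/2, 5, 1)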